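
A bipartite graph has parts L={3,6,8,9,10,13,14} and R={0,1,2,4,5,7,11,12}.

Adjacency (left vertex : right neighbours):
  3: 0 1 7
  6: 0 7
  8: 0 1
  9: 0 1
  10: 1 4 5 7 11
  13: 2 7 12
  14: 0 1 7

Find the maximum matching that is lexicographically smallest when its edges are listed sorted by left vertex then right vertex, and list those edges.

Lex-smallest maximum matching: {(3,0), (6,7), (8,1), (10,4), (13,2)}

|M| = 5 (so the lex-smallest maximum matching has 5 edges)
process left vertices in ascending order; for each, take the smallest-labelled available neighbour that still permits 5 edges overall, or leave it unmatched if none does
lex-smallest matching: {3-0, 6-7, 8-1, 10-4, 13-2}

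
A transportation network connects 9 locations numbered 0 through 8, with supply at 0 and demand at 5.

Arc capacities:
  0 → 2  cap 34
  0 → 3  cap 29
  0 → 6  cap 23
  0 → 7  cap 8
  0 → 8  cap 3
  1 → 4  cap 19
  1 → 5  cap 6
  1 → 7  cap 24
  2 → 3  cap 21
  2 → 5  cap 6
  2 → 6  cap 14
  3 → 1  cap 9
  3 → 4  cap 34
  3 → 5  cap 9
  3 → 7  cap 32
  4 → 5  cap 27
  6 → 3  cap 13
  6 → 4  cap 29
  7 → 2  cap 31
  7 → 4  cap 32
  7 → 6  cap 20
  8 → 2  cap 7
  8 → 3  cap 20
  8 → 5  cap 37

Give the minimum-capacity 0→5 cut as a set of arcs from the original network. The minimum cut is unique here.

Min-cut arcs: {(0,8), (1,5), (2,5), (3,5), (4,5)} (total capacity 51)

augment #1: 0→2→5 push 6
augment #2: 0→3→5 push 9
augment #3: 0→8→5 push 3
augment #4: 0→3→1→5 push 6
augment #5: 0→3→4→5 push 14
augment #6: 0→6→4→5 push 13
max flow = 51; residual-reachable set from 0 gives S-side
cut edges (S→T): {(0,8), (1,5), (2,5), (3,5), (4,5)} total cap 51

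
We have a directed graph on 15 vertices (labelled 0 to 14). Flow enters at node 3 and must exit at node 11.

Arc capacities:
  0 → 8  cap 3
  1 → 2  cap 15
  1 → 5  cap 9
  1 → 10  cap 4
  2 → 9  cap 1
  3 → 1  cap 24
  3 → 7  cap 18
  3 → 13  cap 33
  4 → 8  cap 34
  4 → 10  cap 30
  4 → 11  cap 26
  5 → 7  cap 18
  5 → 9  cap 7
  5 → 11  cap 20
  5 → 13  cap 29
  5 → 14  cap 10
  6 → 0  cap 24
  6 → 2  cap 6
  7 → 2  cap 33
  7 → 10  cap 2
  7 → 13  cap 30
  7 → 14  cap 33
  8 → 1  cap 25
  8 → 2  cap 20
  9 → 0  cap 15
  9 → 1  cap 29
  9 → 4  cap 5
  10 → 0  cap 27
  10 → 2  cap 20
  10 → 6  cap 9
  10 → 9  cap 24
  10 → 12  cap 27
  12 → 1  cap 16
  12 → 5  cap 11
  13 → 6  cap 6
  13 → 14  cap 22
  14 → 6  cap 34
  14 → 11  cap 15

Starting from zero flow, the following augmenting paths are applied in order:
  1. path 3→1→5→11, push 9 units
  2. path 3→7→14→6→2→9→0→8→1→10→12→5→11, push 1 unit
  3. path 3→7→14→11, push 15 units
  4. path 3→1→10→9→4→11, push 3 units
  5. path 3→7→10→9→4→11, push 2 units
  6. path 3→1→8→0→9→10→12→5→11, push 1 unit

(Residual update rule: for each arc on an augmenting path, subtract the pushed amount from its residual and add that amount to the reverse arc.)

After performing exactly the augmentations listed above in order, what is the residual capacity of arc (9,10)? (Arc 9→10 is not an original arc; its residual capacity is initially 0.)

after path 1 (3→1→5→11, push 9): res(9,10)=0
after path 2 (3→7→14→6→2→9→0→8→1→10→12→5→11, push 1): res(9,10)=0
after path 3 (3→7→14→11, push 15): res(9,10)=0
after path 4 (3→1→10→9→4→11, push 3): res(9,10)=3
after path 5 (3→7→10→9→4→11, push 2): res(9,10)=5
after path 6 (3→1→8→0→9→10→12→5→11, push 1): res(9,10)=4

Residual capacity of (9,10): 4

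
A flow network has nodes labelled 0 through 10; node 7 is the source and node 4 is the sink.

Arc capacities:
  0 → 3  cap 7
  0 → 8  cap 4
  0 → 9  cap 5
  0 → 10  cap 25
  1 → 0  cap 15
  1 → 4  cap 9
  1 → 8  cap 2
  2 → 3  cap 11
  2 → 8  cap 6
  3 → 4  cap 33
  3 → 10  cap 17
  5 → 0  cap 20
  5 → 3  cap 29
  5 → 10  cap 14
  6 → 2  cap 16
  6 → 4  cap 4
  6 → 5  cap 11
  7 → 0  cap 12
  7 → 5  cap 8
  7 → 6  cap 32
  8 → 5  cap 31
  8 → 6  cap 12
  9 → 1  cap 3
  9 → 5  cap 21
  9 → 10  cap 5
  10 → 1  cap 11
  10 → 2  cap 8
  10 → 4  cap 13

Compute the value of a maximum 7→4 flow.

augment #1: 7→6→4 bottleneck 4, total now 4
augment #2: 7→0→3→4 bottleneck 7, total now 11
augment #3: 7→0→10→4 bottleneck 5, total now 16
augment #4: 7→5→3→4 bottleneck 8, total now 24
augment #5: 7→6→2→3→4 bottleneck 11, total now 35
augment #6: 7→6→5→3→4 bottleneck 7, total now 42
augment #7: 7→6→5→10→4 bottleneck 4, total now 46
augment #8: 7→6→2→8→5→10→4 bottleneck 4, total now 50
augment #9: 7→6→2→8→5→10→1→4 bottleneck 1, total now 51

Maximum flow value: 51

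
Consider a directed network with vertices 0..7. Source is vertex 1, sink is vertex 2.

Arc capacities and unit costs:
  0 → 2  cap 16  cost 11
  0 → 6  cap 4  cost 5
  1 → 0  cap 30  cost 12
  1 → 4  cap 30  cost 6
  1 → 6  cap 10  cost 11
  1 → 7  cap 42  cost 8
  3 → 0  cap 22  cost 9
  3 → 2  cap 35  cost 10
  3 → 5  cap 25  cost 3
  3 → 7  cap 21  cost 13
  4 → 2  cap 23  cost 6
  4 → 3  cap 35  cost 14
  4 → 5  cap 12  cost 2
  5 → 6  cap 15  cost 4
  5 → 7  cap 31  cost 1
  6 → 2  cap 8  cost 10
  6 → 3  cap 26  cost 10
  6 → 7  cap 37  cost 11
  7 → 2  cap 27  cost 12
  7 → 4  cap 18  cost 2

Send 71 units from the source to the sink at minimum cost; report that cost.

shortest-cost path #1: 1→4→2 push 23 @ unit cost 12 (adds 276)
shortest-cost path #2: 1→7→2 push 27 @ unit cost 20 (adds 540)
shortest-cost path #3: 1→6→2 push 8 @ unit cost 21 (adds 168)
shortest-cost path #4: 1→0→2 push 13 @ unit cost 23 (adds 299)
total cost = 1283

Minimum cost for 71 units: 1283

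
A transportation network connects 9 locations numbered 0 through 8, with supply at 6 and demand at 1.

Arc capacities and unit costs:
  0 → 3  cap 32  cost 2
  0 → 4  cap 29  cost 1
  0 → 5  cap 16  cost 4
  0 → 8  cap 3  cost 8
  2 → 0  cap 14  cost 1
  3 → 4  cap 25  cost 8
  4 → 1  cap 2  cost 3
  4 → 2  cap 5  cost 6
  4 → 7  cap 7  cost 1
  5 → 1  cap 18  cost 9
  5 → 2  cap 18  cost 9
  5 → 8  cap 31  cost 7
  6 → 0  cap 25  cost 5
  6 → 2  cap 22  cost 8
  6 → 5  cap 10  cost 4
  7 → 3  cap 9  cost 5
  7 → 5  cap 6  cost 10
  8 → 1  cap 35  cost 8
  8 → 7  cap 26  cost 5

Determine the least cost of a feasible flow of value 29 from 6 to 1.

Minimum cost for 29 units: 499

shortest-cost path #1: 6→0→4→1 push 2 @ unit cost 9 (adds 18)
shortest-cost path #2: 6→5→1 push 10 @ unit cost 13 (adds 130)
shortest-cost path #3: 6→0→5→1 push 8 @ unit cost 18 (adds 144)
shortest-cost path #4: 6→0→8→1 push 3 @ unit cost 21 (adds 63)
shortest-cost path #5: 6→0→5→8→1 push 6 @ unit cost 24 (adds 144)
total cost = 499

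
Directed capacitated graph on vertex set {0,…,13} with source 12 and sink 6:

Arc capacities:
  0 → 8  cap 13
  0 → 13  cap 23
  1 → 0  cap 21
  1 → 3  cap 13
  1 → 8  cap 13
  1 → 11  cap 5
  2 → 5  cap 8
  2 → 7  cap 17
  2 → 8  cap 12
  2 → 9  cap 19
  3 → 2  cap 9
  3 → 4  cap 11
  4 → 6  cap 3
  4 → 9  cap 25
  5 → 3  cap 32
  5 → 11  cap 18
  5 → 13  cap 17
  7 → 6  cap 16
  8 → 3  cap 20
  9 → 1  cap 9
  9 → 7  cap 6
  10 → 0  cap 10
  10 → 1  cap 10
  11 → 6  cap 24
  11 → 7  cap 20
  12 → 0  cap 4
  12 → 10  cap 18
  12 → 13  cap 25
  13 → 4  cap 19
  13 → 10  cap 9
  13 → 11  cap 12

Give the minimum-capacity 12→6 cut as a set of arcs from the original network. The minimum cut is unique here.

augment #1: 12→13→4→6 push 3
augment #2: 12→13→11→6 push 12
augment #3: 12→10→1→11→6 push 5
augment #4: 12→13→4→9→7→6 push 6
augment #5: 12→0→8→3→2→7→6 push 4
augment #6: 12→10→1→3→2→7→6 push 5
max flow = 35; residual-reachable set from 12 gives S-side
cut edges (S→T): {(1,11), (3,2), (4,6), (9,7), (13,11)} total cap 35

Min-cut arcs: {(1,11), (3,2), (4,6), (9,7), (13,11)} (total capacity 35)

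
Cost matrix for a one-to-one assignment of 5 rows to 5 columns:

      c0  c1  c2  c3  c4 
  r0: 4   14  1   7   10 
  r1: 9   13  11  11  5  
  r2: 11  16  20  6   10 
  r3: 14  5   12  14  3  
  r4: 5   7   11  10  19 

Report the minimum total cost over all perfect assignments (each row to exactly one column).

Minimum assignment cost: 22

optimal assignment: row0→col2 (cost 1), row1→col4 (cost 5), row2→col3 (cost 6), row3→col1 (cost 5), row4→col0 (cost 5)
total = 1 + 5 + 6 + 5 + 5 = 22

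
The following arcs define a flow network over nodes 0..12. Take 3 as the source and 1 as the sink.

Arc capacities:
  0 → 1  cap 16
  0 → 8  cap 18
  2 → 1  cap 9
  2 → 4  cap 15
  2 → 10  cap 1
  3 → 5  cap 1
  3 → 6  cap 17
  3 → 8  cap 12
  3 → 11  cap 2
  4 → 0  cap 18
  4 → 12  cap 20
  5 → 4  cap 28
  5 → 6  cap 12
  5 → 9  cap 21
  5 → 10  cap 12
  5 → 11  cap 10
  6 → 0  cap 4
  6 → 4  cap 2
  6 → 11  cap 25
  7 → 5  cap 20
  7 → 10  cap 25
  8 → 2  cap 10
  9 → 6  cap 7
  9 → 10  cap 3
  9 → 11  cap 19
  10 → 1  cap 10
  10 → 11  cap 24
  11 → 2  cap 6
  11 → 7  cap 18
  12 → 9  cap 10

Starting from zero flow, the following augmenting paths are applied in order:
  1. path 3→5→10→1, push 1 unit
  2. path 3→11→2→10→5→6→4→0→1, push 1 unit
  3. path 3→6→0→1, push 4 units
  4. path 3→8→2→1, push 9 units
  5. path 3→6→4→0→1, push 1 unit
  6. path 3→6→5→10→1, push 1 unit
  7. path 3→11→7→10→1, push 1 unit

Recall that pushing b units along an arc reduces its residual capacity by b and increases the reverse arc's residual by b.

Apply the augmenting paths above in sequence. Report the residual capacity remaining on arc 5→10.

after path 1 (3→5→10→1, push 1): res(5,10)=11
after path 2 (3→11→2→10→5→6→4→0→1, push 1): res(5,10)=12
after path 3 (3→6→0→1, push 4): res(5,10)=12
after path 4 (3→8→2→1, push 9): res(5,10)=12
after path 5 (3→6→4→0→1, push 1): res(5,10)=12
after path 6 (3→6→5→10→1, push 1): res(5,10)=11
after path 7 (3→11→7→10→1, push 1): res(5,10)=11

Residual capacity of (5,10): 11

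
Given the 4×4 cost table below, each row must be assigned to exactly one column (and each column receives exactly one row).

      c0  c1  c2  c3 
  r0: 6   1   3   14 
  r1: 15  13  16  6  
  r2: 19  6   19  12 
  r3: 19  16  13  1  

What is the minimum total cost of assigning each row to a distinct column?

Minimum assignment cost: 25

optimal assignment: row0→col2 (cost 3), row1→col0 (cost 15), row2→col1 (cost 6), row3→col3 (cost 1)
total = 3 + 15 + 6 + 1 = 25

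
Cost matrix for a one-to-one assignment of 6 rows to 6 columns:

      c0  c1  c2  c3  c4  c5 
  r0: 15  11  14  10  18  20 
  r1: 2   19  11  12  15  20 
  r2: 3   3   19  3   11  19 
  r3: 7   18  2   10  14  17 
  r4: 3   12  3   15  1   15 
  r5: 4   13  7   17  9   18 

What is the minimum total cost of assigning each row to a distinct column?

optimal assignment: row0→col3 (cost 10), row1→col0 (cost 2), row2→col1 (cost 3), row3→col2 (cost 2), row4→col4 (cost 1), row5→col5 (cost 18)
total = 10 + 2 + 3 + 2 + 1 + 18 = 36

Minimum assignment cost: 36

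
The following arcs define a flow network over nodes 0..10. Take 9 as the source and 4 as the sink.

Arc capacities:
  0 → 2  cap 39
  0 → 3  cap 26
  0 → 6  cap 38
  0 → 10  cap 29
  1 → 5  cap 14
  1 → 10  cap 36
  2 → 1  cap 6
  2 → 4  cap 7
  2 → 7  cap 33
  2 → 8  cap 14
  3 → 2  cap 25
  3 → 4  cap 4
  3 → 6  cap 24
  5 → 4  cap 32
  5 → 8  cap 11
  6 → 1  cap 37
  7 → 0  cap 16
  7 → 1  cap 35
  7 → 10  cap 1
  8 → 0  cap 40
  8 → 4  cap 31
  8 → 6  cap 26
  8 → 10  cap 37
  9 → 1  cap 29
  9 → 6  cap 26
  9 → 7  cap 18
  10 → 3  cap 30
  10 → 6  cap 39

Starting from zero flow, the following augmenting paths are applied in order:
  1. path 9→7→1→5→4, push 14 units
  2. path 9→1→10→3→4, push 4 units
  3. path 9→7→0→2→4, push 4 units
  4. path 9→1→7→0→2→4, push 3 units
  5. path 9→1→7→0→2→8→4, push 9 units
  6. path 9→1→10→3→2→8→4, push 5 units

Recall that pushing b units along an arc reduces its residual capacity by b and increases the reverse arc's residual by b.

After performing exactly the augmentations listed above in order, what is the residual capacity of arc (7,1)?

after path 1 (9→7→1→5→4, push 14): res(7,1)=21
after path 2 (9→1→10→3→4, push 4): res(7,1)=21
after path 3 (9→7→0→2→4, push 4): res(7,1)=21
after path 4 (9→1→7→0→2→4, push 3): res(7,1)=24
after path 5 (9→1→7→0→2→8→4, push 9): res(7,1)=33
after path 6 (9→1→10→3→2→8→4, push 5): res(7,1)=33

Residual capacity of (7,1): 33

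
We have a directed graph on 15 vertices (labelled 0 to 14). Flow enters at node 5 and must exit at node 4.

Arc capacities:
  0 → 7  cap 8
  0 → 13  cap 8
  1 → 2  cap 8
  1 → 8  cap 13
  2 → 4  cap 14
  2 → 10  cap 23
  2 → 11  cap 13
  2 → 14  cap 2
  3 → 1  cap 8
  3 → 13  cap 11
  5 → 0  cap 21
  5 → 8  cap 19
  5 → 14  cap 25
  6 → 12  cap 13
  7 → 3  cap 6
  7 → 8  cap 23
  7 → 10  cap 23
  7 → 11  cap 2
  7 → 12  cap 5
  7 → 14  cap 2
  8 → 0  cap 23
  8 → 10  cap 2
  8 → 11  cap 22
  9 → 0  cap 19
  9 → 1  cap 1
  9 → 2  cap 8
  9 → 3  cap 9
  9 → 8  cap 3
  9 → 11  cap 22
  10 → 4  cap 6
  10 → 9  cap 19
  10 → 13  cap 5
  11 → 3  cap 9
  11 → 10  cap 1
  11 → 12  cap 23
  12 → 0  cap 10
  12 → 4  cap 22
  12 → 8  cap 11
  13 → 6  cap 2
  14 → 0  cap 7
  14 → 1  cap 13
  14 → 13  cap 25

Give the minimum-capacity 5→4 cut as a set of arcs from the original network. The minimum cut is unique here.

augment #1: 5→8→10→4 push 2
augment #2: 5→0→7→10→4 push 4
augment #3: 5→0→7→12→4 push 4
augment #4: 5→8→11→12→4 push 17
augment #5: 5→14→1→2→4 push 8
augment #6: 5→0→13→6→12→4 push 1
augment #7: 5→14→1→8→11→10→9→2→4 push 1
augment #8: 5→0→13→6→12→7→10→9→2→4 push 1
augment #9: 5→14→1→8→11→12→7→10→9→2→4 push 3
max flow = 41; residual-reachable set from 5 gives S-side
cut edges (S→T): {(0,7), (1,2), (8,10), (11,10), (12,4)} total cap 41

Min-cut arcs: {(0,7), (1,2), (8,10), (11,10), (12,4)} (total capacity 41)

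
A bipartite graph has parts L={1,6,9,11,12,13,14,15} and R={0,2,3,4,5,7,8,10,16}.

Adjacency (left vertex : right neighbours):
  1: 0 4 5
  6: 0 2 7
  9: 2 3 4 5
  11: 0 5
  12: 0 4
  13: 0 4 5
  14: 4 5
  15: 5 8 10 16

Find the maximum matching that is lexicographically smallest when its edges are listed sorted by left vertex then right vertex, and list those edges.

Lex-smallest maximum matching: {(1,0), (6,2), (9,3), (11,5), (12,4), (15,8)}

|M| = 6 (so the lex-smallest maximum matching has 6 edges)
process left vertices in ascending order; for each, take the smallest-labelled available neighbour that still permits 6 edges overall, or leave it unmatched if none does
lex-smallest matching: {1-0, 6-2, 9-3, 11-5, 12-4, 15-8}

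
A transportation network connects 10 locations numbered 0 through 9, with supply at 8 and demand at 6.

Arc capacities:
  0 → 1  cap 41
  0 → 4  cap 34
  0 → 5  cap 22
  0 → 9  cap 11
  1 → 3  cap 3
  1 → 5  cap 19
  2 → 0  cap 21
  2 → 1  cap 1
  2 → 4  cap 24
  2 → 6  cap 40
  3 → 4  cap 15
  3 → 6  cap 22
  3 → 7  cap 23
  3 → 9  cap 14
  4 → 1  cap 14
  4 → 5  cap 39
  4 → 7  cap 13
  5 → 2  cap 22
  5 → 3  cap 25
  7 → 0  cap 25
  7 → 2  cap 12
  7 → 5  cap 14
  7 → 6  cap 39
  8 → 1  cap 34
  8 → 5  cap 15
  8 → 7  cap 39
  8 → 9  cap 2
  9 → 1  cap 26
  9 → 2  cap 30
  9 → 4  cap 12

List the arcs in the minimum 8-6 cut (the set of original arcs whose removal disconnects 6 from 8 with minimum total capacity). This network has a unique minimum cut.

augment #1: 8→7→6 push 39
augment #2: 8→1→3→6 push 3
augment #3: 8→5→2→6 push 15
augment #4: 8→9→2→6 push 2
augment #5: 8→1→5→2→6 push 7
augment #6: 8→1→5→3→6 push 12
max flow = 78; residual-reachable set from 8 gives S-side
cut edges (S→T): {(1,3), (1,5), (8,5), (8,7), (8,9)} total cap 78

Min-cut arcs: {(1,3), (1,5), (8,5), (8,7), (8,9)} (total capacity 78)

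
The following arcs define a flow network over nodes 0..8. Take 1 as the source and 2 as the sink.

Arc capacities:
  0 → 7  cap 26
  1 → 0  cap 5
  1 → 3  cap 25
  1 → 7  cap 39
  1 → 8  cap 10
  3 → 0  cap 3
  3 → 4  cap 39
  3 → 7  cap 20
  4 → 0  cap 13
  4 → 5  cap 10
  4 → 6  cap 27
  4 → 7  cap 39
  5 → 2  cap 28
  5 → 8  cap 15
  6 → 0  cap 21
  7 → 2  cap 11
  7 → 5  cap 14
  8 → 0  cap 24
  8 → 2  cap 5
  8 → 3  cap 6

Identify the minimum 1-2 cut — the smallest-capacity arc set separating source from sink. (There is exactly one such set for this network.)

augment #1: 1→7→2 push 11
augment #2: 1→8→2 push 5
augment #3: 1→7→5→2 push 14
augment #4: 1→3→4→5→2 push 10
max flow = 40; residual-reachable set from 1 gives S-side
cut edges (S→T): {(4,5), (7,2), (7,5), (8,2)} total cap 40

Min-cut arcs: {(4,5), (7,2), (7,5), (8,2)} (total capacity 40)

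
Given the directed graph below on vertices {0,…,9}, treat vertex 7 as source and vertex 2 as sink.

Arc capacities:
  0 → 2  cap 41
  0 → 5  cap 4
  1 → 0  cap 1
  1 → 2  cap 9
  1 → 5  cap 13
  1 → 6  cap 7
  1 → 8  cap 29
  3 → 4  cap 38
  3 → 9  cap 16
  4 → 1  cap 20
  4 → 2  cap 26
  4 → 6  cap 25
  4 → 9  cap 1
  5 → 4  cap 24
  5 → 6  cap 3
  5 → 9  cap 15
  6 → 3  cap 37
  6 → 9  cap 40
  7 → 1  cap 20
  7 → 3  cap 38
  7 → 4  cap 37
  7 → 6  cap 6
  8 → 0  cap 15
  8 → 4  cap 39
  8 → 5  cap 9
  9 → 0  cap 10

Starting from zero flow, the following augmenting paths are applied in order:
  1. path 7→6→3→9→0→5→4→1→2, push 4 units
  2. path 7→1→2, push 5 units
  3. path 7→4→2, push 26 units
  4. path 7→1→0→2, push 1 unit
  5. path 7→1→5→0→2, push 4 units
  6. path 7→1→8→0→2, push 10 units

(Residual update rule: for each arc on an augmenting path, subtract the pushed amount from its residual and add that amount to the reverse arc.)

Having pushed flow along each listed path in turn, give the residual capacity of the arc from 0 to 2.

Residual capacity of (0,2): 26

after path 1 (7→6→3→9→0→5→4→1→2, push 4): res(0,2)=41
after path 2 (7→1→2, push 5): res(0,2)=41
after path 3 (7→4→2, push 26): res(0,2)=41
after path 4 (7→1→0→2, push 1): res(0,2)=40
after path 5 (7→1→5→0→2, push 4): res(0,2)=36
after path 6 (7→1→8→0→2, push 10): res(0,2)=26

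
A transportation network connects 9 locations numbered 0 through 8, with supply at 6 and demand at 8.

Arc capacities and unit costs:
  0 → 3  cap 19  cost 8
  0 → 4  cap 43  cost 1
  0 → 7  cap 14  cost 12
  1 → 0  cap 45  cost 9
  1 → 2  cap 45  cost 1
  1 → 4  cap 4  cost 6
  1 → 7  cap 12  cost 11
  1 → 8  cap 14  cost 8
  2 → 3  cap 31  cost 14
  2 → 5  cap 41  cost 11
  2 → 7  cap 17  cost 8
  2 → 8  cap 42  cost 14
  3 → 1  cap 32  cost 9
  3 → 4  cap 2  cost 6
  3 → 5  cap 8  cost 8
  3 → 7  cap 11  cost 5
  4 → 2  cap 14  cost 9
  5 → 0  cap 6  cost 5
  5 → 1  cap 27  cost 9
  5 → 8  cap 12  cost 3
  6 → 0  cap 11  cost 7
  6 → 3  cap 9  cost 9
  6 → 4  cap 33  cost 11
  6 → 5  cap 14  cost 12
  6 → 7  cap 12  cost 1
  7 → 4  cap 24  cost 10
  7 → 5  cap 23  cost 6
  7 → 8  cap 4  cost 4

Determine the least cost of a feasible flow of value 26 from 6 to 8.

Minimum cost for 26 units: 423

shortest-cost path #1: 6→7→8 push 4 @ unit cost 5 (adds 20)
shortest-cost path #2: 6→7→5→8 push 8 @ unit cost 10 (adds 80)
shortest-cost path #3: 6→5→8 push 4 @ unit cost 15 (adds 60)
shortest-cost path #4: 6→3→1→8 push 9 @ unit cost 26 (adds 234)
shortest-cost path #5: 6→5→1→8 push 1 @ unit cost 29 (adds 29)
total cost = 423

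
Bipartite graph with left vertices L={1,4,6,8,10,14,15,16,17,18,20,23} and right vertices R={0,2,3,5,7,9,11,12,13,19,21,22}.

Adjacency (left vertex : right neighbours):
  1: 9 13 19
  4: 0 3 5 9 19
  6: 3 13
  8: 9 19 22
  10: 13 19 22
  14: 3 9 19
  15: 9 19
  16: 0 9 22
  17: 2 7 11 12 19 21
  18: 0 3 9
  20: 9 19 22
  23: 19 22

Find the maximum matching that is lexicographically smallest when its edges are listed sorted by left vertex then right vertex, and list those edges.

|M| = 8 (so the lex-smallest maximum matching has 8 edges)
process left vertices in ascending order; for each, take the smallest-labelled available neighbour that still permits 8 edges overall, or leave it unmatched if none does
lex-smallest matching: {1-9, 4-5, 6-3, 8-19, 10-13, 16-0, 17-2, 20-22}

Lex-smallest maximum matching: {(1,9), (4,5), (6,3), (8,19), (10,13), (16,0), (17,2), (20,22)}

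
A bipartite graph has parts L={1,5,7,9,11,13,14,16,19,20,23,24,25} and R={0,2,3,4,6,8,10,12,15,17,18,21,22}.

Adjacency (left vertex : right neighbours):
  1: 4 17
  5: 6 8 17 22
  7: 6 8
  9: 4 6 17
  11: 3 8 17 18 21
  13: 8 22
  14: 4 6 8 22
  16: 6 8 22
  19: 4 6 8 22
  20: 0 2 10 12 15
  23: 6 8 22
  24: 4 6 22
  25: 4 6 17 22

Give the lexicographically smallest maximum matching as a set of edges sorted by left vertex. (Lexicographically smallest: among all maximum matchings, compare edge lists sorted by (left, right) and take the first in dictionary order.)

Lex-smallest maximum matching: {(1,4), (5,6), (7,8), (9,17), (11,3), (13,22), (20,0)}

|M| = 7 (so the lex-smallest maximum matching has 7 edges)
process left vertices in ascending order; for each, take the smallest-labelled available neighbour that still permits 7 edges overall, or leave it unmatched if none does
lex-smallest matching: {1-4, 5-6, 7-8, 9-17, 11-3, 13-22, 20-0}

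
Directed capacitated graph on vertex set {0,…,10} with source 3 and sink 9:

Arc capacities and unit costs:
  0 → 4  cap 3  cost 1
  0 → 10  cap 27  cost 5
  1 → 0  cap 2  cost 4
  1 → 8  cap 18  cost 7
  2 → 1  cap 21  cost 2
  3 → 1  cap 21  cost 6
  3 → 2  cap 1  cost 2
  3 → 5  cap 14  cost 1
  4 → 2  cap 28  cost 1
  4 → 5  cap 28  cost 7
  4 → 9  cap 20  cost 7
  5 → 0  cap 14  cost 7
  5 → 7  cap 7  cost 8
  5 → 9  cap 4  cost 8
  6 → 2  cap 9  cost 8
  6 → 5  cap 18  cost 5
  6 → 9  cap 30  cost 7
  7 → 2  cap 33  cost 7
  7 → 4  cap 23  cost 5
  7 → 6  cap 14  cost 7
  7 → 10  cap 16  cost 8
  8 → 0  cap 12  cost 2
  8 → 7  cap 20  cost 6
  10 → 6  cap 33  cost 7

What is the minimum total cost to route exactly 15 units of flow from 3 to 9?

shortest-cost path #1: 3→5→9 push 4 @ unit cost 9 (adds 36)
shortest-cost path #2: 3→5→0→4→9 push 3 @ unit cost 16 (adds 48)
shortest-cost path #3: 3→5→7→4→9 push 7 @ unit cost 21 (adds 147)
shortest-cost path #4: 3→2→1→0→10→6→9 push 1 @ unit cost 27 (adds 27)
total cost = 258

Minimum cost for 15 units: 258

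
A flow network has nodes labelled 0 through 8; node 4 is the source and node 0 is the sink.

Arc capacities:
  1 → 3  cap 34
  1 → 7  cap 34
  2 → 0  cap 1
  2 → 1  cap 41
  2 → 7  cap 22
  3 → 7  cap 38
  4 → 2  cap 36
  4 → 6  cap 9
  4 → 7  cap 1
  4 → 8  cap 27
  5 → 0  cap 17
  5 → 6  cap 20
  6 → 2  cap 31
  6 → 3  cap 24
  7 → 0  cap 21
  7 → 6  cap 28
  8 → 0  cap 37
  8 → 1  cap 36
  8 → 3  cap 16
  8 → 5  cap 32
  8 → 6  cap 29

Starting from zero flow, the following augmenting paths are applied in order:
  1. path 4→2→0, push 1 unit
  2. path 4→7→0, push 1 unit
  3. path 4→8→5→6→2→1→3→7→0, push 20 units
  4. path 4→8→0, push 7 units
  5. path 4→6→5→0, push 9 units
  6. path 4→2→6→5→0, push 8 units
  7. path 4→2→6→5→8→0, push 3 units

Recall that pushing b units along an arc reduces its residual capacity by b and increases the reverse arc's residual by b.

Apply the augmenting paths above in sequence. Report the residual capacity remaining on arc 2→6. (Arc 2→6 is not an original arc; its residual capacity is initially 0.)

Residual capacity of (2,6): 9

after path 1 (4→2→0, push 1): res(2,6)=0
after path 2 (4→7→0, push 1): res(2,6)=0
after path 3 (4→8→5→6→2→1→3→7→0, push 20): res(2,6)=20
after path 4 (4→8→0, push 7): res(2,6)=20
after path 5 (4→6→5→0, push 9): res(2,6)=20
after path 6 (4→2→6→5→0, push 8): res(2,6)=12
after path 7 (4→2→6→5→8→0, push 3): res(2,6)=9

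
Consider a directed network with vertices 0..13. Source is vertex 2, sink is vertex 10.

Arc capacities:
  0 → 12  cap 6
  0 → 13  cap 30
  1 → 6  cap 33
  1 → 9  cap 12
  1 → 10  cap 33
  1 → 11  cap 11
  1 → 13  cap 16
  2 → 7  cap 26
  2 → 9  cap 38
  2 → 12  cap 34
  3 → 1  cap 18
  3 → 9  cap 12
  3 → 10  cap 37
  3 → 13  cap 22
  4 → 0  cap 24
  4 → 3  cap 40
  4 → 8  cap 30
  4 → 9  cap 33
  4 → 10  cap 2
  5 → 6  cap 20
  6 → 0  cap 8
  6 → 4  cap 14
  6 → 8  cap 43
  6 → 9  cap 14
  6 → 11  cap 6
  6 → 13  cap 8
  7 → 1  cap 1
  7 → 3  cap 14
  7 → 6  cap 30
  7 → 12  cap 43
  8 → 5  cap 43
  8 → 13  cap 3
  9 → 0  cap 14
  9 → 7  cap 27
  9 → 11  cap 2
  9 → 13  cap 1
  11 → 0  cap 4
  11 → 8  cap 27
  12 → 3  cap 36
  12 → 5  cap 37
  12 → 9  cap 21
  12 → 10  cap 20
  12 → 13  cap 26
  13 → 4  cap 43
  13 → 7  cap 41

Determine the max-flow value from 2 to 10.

Maximum flow value: 78

augment #1: 2→12→10 bottleneck 20, total now 20
augment #2: 2→7→1→10 bottleneck 1, total now 21
augment #3: 2→7→3→10 bottleneck 14, total now 35
augment #4: 2→12→3→10 bottleneck 14, total now 49
augment #5: 2→7→6→4→10 bottleneck 2, total now 51
augment #6: 2→7→12→3→10 bottleneck 9, total now 60
augment #7: 2→9→0→12→3→1→10 bottleneck 6, total now 66
augment #8: 2→9→7→12→3→1→10 bottleneck 7, total now 73
augment #9: 2→9→13→4→3→1→10 bottleneck 1, total now 74
augment #10: 2→9→0→13→4→3→1→10 bottleneck 4, total now 78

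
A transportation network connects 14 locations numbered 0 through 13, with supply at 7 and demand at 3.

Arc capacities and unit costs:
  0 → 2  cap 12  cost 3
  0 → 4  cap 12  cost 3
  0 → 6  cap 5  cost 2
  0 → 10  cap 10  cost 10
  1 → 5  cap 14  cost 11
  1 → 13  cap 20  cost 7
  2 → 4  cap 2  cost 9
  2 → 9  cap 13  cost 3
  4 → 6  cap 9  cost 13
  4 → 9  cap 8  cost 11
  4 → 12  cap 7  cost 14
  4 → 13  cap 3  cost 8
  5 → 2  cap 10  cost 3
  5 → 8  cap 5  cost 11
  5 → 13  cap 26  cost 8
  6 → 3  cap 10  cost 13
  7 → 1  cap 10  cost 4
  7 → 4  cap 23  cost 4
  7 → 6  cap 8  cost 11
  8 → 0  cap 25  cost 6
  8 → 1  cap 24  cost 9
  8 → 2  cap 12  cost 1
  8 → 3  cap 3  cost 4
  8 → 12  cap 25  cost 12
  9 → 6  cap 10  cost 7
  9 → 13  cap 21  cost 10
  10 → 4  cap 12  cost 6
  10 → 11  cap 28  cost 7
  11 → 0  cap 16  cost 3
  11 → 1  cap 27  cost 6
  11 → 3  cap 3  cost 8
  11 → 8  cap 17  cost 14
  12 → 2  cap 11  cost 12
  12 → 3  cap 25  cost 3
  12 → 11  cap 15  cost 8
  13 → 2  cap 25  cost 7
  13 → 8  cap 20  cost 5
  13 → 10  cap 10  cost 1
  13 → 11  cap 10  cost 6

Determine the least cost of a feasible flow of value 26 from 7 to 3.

shortest-cost path #1: 7→1→13→8→3 push 3 @ unit cost 20 (adds 60)
shortest-cost path #2: 7→4→12→3 push 7 @ unit cost 21 (adds 147)
shortest-cost path #3: 7→6→3 push 8 @ unit cost 24 (adds 192)
shortest-cost path #4: 7→1→13→11→3 push 3 @ unit cost 25 (adds 75)
shortest-cost path #5: 7→4→6→3 push 2 @ unit cost 30 (adds 60)
shortest-cost path #6: 7→1→13→8→12→3 push 3 @ unit cost 31 (adds 93)
total cost = 627

Minimum cost for 26 units: 627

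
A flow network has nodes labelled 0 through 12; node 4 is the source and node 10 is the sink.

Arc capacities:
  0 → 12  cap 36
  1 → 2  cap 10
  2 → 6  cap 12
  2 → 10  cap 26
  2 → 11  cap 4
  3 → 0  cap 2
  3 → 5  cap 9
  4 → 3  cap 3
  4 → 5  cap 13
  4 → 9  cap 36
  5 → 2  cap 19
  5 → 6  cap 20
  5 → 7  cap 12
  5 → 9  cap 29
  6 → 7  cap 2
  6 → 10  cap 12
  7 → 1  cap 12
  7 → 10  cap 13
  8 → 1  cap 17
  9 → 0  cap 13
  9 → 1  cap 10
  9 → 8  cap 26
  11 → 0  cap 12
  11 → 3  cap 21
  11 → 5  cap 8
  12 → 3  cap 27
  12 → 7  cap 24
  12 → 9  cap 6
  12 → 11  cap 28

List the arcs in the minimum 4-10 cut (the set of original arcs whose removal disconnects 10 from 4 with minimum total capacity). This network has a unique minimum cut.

augment #1: 4→5→2→10 push 13
augment #2: 4→3→5→2→10 push 3
augment #3: 4→9→1→2→10 push 10
augment #4: 4→9→0→12→7→10 push 13
max flow = 39; residual-reachable set from 4 gives S-side
cut edges (S→T): {(1,2), (4,3), (4,5), (9,0)} total cap 39

Min-cut arcs: {(1,2), (4,3), (4,5), (9,0)} (total capacity 39)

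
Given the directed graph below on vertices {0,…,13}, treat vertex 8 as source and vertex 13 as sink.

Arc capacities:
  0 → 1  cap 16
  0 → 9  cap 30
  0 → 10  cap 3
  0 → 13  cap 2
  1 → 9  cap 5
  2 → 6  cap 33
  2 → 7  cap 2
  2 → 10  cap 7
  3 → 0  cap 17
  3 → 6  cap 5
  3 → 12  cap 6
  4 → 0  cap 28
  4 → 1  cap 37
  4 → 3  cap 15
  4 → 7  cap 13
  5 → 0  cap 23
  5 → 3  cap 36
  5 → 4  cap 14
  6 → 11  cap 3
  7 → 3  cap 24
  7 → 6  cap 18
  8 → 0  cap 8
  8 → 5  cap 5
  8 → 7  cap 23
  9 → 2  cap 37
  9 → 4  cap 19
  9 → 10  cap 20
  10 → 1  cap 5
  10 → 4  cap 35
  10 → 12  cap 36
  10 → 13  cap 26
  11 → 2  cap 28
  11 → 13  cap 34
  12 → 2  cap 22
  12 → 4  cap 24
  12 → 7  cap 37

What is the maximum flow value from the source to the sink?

Maximum flow value: 31

augment #1: 8→0→13 bottleneck 2, total now 2
augment #2: 8→0→10→13 bottleneck 3, total now 5
augment #3: 8→0→9→10→13 bottleneck 3, total now 8
augment #4: 8→7→6→11→13 bottleneck 3, total now 11
augment #5: 8→5→0→9→10→13 bottleneck 5, total now 16
augment #6: 8→7→3→0→9→10→13 bottleneck 12, total now 28
augment #7: 8→7→3→12→2→10→13 bottleneck 3, total now 31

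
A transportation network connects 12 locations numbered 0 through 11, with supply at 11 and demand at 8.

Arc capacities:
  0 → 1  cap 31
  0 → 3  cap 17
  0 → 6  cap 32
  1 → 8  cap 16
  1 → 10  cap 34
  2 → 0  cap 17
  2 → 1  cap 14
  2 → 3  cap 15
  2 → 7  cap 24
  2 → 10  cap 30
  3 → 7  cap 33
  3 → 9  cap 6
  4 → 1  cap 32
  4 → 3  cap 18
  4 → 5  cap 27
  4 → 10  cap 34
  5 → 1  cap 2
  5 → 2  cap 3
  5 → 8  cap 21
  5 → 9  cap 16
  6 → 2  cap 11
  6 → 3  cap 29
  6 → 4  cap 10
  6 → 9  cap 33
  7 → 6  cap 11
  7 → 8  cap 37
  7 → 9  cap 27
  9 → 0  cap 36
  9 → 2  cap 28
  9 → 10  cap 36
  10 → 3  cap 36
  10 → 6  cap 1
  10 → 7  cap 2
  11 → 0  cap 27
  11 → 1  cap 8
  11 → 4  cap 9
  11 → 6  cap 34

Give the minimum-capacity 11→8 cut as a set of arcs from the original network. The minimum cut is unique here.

Min-cut arcs: {(1,8), (6,4), (7,8), (11,4)} (total capacity 72)

augment #1: 11→1→8 push 8
augment #2: 11→0→1→8 push 8
augment #3: 11→4→5→8 push 9
augment #4: 11→0→3→7→8 push 17
augment #5: 11→6→2→7→8 push 11
augment #6: 11→6→3→7→8 push 9
augment #7: 11→6→4→5→8 push 10
max flow = 72; residual-reachable set from 11 gives S-side
cut edges (S→T): {(1,8), (6,4), (7,8), (11,4)} total cap 72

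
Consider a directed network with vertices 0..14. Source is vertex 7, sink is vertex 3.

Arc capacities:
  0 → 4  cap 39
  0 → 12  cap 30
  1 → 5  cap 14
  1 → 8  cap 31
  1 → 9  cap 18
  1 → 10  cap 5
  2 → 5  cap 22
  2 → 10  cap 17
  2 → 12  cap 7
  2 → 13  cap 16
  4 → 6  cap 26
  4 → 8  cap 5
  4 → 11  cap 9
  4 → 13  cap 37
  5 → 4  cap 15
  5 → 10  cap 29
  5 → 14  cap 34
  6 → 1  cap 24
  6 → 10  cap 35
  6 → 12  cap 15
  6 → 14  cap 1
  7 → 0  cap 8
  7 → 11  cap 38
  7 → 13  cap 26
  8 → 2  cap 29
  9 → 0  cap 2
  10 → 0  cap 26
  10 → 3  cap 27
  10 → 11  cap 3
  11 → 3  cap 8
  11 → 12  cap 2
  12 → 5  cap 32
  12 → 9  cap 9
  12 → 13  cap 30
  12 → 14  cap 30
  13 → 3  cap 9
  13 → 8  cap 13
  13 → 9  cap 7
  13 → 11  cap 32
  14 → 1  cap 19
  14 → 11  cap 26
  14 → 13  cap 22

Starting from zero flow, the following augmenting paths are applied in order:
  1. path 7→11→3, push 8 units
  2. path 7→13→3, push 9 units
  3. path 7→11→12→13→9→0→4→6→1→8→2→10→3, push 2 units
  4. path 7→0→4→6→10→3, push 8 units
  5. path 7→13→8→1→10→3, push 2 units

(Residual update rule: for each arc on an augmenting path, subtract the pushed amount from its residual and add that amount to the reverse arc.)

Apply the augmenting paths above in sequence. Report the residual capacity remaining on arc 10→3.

after path 1 (7→11→3, push 8): res(10,3)=27
after path 2 (7→13→3, push 9): res(10,3)=27
after path 3 (7→11→12→13→9→0→4→6→1→8→2→10→3, push 2): res(10,3)=25
after path 4 (7→0→4→6→10→3, push 8): res(10,3)=17
after path 5 (7→13→8→1→10→3, push 2): res(10,3)=15

Residual capacity of (10,3): 15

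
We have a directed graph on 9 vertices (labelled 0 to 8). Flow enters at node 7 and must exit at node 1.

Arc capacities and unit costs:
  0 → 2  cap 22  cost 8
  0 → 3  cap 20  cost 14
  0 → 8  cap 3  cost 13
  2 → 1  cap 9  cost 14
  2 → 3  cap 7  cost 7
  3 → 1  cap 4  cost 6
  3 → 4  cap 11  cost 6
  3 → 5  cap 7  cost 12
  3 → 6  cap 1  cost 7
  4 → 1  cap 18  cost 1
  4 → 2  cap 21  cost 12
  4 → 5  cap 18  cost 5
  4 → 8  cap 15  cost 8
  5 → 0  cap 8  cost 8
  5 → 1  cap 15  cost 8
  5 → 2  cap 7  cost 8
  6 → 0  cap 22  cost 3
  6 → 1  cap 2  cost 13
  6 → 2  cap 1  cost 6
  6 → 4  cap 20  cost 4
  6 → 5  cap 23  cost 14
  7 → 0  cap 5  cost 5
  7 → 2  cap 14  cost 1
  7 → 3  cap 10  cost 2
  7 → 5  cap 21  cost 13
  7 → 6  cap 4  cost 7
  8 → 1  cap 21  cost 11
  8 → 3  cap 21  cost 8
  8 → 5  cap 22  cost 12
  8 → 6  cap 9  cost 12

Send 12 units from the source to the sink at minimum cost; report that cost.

shortest-cost path #1: 7→3→1 push 4 @ unit cost 8 (adds 32)
shortest-cost path #2: 7→3→4→1 push 6 @ unit cost 9 (adds 54)
shortest-cost path #3: 7→6→4→1 push 2 @ unit cost 12 (adds 24)
total cost = 110

Minimum cost for 12 units: 110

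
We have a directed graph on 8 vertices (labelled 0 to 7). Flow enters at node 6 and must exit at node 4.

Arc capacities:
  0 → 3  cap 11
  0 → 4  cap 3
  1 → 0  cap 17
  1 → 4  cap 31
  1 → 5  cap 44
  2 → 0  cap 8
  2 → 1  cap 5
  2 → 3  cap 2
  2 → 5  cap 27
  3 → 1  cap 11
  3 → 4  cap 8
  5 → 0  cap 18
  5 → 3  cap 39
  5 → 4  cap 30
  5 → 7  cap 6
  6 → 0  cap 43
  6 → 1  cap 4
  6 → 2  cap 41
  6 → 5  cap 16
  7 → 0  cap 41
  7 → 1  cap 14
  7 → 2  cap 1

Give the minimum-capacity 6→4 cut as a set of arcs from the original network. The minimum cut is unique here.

augment #1: 6→0→4 push 3
augment #2: 6→1→4 push 4
augment #3: 6→5→4 push 16
augment #4: 6→0→3→4 push 8
augment #5: 6→2→1→4 push 5
augment #6: 6→2→5→4 push 14
augment #7: 6→0→3→1→4 push 3
augment #8: 6→2→3→1→4 push 2
augment #9: 6→2→5→3→1→4 push 6
augment #10: 6→2→5→7→1→4 push 6
max flow = 67; residual-reachable set from 6 gives S-side
cut edges (S→T): {(0,4), (2,1), (3,1), (3,4), (5,4), (5,7), (6,1)} total cap 67

Min-cut arcs: {(0,4), (2,1), (3,1), (3,4), (5,4), (5,7), (6,1)} (total capacity 67)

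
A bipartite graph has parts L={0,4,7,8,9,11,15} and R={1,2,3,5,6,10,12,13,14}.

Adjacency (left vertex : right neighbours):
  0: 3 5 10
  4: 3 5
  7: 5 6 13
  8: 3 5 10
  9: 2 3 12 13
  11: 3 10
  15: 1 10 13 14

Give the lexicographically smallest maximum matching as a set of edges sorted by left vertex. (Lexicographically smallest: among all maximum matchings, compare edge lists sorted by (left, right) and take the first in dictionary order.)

Lex-smallest maximum matching: {(0,3), (4,5), (7,6), (8,10), (9,2), (15,1)}

|M| = 6 (so the lex-smallest maximum matching has 6 edges)
process left vertices in ascending order; for each, take the smallest-labelled available neighbour that still permits 6 edges overall, or leave it unmatched if none does
lex-smallest matching: {0-3, 4-5, 7-6, 8-10, 9-2, 15-1}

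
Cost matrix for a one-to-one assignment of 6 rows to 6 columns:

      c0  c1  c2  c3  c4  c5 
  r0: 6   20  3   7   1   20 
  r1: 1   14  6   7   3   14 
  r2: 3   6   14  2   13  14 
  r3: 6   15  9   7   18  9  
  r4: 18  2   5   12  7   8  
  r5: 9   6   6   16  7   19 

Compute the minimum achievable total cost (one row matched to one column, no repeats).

optimal assignment: row0→col4 (cost 1), row1→col0 (cost 1), row2→col3 (cost 2), row3→col5 (cost 9), row4→col1 (cost 2), row5→col2 (cost 6)
total = 1 + 1 + 2 + 9 + 2 + 6 = 21

Minimum assignment cost: 21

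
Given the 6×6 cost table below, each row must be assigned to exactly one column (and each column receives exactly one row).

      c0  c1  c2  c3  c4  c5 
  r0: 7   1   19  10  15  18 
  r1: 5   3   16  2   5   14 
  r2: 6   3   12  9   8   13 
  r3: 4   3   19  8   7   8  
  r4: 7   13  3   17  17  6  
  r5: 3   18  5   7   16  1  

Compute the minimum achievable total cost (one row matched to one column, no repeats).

Minimum assignment cost: 19

optimal assignment: row0→col1 (cost 1), row1→col3 (cost 2), row2→col4 (cost 8), row3→col0 (cost 4), row4→col2 (cost 3), row5→col5 (cost 1)
total = 1 + 2 + 8 + 4 + 3 + 1 = 19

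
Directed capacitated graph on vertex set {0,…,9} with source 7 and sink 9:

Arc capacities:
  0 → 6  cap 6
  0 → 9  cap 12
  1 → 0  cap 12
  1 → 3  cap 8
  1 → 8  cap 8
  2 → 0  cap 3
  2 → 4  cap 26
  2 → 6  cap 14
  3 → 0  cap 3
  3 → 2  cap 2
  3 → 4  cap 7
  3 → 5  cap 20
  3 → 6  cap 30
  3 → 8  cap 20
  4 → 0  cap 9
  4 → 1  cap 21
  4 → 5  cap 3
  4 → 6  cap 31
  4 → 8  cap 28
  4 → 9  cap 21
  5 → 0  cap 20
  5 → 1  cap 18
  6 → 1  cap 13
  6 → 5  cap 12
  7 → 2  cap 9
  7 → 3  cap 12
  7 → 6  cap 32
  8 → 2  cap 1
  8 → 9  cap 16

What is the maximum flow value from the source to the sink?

augment #1: 7→2→0→9 bottleneck 3, total now 3
augment #2: 7→2→4→9 bottleneck 6, total now 9
augment #3: 7→3→0→9 bottleneck 3, total now 12
augment #4: 7→3→4→9 bottleneck 7, total now 19
augment #5: 7→3→8→9 bottleneck 2, total now 21
augment #6: 7→6→1→0→9 bottleneck 6, total now 27
augment #7: 7→6→1→8→9 bottleneck 7, total now 34
augment #8: 7→6→5→1→8→9 bottleneck 1, total now 35
augment #9: 7→6→5→0→2→4→9 bottleneck 3, total now 38
augment #10: 7→6→5→0→3→8→9 bottleneck 3, total now 41
augment #11: 7→6→5→1→3→8→9 bottleneck 3, total now 44
augment #12: 7→6→5→1→3→2→4→9 bottleneck 2, total now 46

Maximum flow value: 46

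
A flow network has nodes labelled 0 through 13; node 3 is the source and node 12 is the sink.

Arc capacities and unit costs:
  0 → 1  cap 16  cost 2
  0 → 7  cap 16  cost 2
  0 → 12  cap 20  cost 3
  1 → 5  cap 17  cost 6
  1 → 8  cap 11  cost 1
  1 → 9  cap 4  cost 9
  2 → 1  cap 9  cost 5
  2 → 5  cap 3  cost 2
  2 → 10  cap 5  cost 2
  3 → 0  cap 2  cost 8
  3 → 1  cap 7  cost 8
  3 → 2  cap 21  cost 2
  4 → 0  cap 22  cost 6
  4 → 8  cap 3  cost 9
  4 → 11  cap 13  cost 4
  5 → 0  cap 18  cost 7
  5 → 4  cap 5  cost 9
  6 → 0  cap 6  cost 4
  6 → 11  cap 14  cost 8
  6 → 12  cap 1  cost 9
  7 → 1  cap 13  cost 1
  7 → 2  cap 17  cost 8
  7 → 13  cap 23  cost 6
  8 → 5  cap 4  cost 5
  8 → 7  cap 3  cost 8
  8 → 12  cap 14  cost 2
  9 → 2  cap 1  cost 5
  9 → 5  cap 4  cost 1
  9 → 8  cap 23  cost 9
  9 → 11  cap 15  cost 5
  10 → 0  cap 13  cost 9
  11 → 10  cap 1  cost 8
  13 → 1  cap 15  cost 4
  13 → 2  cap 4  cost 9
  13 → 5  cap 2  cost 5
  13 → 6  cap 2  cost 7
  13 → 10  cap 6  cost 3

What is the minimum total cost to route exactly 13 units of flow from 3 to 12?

Minimum cost for 13 units: 134

shortest-cost path #1: 3→2→1→8→12 push 9 @ unit cost 10 (adds 90)
shortest-cost path #2: 3→0→12 push 2 @ unit cost 11 (adds 22)
shortest-cost path #3: 3→1→8→12 push 2 @ unit cost 11 (adds 22)
total cost = 134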